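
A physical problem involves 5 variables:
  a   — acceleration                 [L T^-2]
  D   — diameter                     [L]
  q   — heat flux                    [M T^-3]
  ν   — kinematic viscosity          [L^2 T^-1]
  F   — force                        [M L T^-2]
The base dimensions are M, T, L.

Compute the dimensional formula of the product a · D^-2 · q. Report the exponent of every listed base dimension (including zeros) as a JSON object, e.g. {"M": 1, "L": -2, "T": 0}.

{"M": 1, "T": -5, "L": -1}

Write exponents as rows M,T,L / cols a,D,q,ν,F:
  M: [ 0  0  1  0  1]
  T: [-2  0 -3 -1 -2]
  L: [ 1  1  0  2  1]
  [M]: (1)·0+(-2)·0+(1)·1 = 1
  [T]: (1)·-2+(-2)·0+(1)·-3 = -5
  [L]: (1)·1+(-2)·1+(1)·0 = -1
⇒ M T^-5 L^-1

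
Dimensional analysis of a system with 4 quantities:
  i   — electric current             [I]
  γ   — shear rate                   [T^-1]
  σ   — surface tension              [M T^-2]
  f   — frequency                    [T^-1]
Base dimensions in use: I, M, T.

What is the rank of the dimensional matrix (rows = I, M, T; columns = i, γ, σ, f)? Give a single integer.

3

Write exponents as rows I,M,T / cols i,γ,σ,f:
  I: [ 1  0  0  0]
  M: [ 0  0  1  0]
  T: [ 0 -1 -2 -1]
Echelon form has 3 nonzero rows (pivots: i,γ,σ)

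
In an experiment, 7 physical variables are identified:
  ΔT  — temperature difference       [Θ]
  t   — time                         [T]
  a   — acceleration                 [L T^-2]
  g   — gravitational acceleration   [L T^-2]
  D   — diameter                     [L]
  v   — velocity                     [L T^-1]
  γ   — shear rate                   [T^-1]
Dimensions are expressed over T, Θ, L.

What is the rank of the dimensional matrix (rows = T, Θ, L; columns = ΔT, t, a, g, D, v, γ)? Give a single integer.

Dimensional matrix (T×Θ×L by ΔT×t×a×g×D×v×γ):
  T: [ 0  1 -2 -2  0 -1 -1]
  Θ: [ 1  0  0  0  0  0  0]
  L: [ 0  0  1  1  1  1  0]
Row reduction gives pivot columns ΔT,t,a; rank = 3

3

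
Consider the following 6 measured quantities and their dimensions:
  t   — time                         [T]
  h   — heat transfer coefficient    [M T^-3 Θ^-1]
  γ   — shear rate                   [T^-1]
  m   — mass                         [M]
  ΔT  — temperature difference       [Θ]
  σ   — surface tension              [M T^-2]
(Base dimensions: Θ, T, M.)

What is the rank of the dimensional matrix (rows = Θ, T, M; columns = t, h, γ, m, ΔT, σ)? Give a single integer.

3

Dimensional matrix (Θ×T×M by t×h×γ×m×ΔT×σ):
  Θ: [ 0 -1  0  0  1  0]
  T: [ 1 -3 -1  0  0 -2]
  M: [ 0  1  0  1  0  1]
RREF → pivots at {t,h,m} ⇒ r = 3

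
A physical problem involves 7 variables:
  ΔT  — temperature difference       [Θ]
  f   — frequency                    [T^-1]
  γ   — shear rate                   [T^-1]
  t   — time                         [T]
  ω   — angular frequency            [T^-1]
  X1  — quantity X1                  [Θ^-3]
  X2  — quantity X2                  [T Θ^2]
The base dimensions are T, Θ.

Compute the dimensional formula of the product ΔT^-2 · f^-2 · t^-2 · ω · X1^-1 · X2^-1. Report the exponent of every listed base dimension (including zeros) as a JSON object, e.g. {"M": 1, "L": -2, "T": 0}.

Write exponents as rows T,Θ / cols ΔT,f,γ,t,ω,X1,X2:
  T: [ 0 -1 -1  1 -1  0  1]
  Θ: [ 1  0  0  0  0 -3  2]
  [T]: (-2)·0+(-2)·-1+(-2)·1+(1)·-1+(-1)·0+(-1)·1 = -2
  [Θ]: (-2)·1+(-2)·0+(-2)·0+(1)·0+(-1)·-3+(-1)·2 = -1
⇒ T^-2 Θ^-1

{"T": -2, "Θ": -1}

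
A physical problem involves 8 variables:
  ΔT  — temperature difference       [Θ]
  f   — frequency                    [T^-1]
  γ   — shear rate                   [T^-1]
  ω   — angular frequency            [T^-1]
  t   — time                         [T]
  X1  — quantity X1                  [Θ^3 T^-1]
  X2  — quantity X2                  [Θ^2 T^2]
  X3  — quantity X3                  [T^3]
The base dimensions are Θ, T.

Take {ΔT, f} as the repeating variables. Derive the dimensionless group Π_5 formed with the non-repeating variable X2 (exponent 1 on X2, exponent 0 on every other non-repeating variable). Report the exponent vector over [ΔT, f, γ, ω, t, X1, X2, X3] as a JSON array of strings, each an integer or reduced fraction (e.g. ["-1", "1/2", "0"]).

["-2", "2", "0", "0", "0", "0", "1", "0"]

Write exponents as rows Θ,T / cols ΔT,f,γ,ω,t,X1,X2,X3:
  Θ: [ 1  0  0  0  0  3  2  0]
  T: [ 0 -1 -1 -1  1 -1  2  3]
Row reduction gives pivot columns ΔT,f; rank = 2
Pivot set = {ΔT,f}, free = {γ,ω,t,X1,X2,X3}
RREF:
  r0: [   1    0    0    0    0    3    2    0]
  r1: [   0    1    1    1   -1    1   -2   -3]
Fix exponent of X2 at 1, γ at 0, ω at 0, t at 0, X1 at 0, X3 at 0; solve each RREF row for its pivot's exponent:
  r0: exp(ΔT) + (2)·1 = 0 ⇒ exp(ΔT) = -2
  r1: exp(f) + (-2)·1 = 0 ⇒ exp(f) = 2
Π_5 = ΔT^-2 · f^2 · X2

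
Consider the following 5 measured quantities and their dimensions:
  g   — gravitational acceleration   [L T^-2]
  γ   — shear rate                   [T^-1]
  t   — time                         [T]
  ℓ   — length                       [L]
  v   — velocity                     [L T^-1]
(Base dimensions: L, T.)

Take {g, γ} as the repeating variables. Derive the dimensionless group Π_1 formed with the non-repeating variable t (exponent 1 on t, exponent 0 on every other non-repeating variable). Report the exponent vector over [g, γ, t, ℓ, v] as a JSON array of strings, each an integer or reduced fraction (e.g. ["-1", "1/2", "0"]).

["0", "1", "1", "0", "0"]

Exponent matrix [L,T] × [g,γ,t,ℓ,v]:
  L: [ 1  0  0  1  1]
  T: [-2 -1  1  0 -1]
RREF → pivots at {g,γ} ⇒ r = 2
Pivot set = {g,γ}, free = {t,ℓ,v}
RREF:
  r0: [   1    0    0    1    1]
  r1: [   0    1   -1   -2   -1]
Fix exponent of t at 1, ℓ at 0, v at 0; solve each RREF row for its pivot's exponent:
  r0: exp(g) + (0)·1 = 0 ⇒ exp(g) = 0
  r1: exp(γ) + (-1)·1 = 0 ⇒ exp(γ) = 1
Π_1 = γ · t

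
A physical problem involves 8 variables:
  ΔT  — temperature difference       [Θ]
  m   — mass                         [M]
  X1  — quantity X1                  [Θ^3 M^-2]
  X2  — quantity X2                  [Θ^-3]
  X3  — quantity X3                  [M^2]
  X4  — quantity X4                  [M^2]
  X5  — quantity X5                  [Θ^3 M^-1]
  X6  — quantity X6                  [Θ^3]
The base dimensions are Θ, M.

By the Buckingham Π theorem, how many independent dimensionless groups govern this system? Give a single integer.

Exponent matrix [Θ,M] × [ΔT,m,X1,X2,X3,X4,X5,X6]:
  Θ: [ 1  0  3 -3  0  0  3  3]
  M: [ 0  1 -2  0  2  2 -1  0]
Row reduction gives pivot columns ΔT,m; rank = 2
8 vars − rank 2 = 6 Π groups

6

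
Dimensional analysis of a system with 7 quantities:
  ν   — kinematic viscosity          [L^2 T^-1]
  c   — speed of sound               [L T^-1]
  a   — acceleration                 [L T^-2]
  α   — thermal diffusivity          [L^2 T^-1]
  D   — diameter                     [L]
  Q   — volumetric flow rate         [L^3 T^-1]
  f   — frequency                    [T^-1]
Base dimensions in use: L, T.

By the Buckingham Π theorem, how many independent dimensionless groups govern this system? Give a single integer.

Dimensional matrix (L×T by ν×c×a×α×D×Q×f):
  L: [ 2  1  1  2  1  3  0]
  T: [-1 -1 -2 -1  0 -1 -1]
Row reduction gives pivot columns ν,c; rank = 2
n=7, r=2 ⇒ 5 dimensionless groups

5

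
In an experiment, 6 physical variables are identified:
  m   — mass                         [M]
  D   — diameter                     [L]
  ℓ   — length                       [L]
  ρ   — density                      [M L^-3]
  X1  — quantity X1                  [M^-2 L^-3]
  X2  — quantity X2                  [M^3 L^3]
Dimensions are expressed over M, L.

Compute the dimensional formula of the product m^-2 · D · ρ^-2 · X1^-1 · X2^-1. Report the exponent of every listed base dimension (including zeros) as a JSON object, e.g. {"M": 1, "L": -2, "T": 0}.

Exponent matrix [M,L] × [m,D,ℓ,ρ,X1,X2]:
  M: [ 1  0  0  1 -2  3]
  L: [ 0  1  1 -3 -3  3]
  [M]: (-2)·1+(1)·0+(-2)·1+(-1)·-2+(-1)·3 = -5
  [L]: (-2)·0+(1)·1+(-2)·-3+(-1)·-3+(-1)·3 = 7
⇒ M^-5 L^7

{"M": -5, "L": 7}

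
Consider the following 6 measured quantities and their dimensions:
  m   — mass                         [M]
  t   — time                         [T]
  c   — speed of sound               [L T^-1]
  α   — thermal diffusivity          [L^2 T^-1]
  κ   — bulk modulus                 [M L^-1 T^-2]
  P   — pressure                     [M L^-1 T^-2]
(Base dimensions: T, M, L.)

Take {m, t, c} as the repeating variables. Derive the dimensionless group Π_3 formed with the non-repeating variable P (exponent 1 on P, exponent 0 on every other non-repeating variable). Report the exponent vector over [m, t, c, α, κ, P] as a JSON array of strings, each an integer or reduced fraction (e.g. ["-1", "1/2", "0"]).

Exponent matrix [T,M,L] × [m,t,c,α,κ,P]:
  T: [ 0  1 -1 -1 -2 -2]
  M: [ 1  0  0  0  1  1]
  L: [ 0  0  1  2 -1 -1]
RREF → pivots at {m,t,c} ⇒ r = 3
Repeat: m,t,c; free: α,κ,P
RREF:
  r0: [   1    0    0    0    1    1]
  r1: [   0    1    0    1   -3   -3]
  r2: [   0    0    1    2   -1   -1]
Fix exponent of P at 1, α at 0, κ at 0; solve each RREF row for its pivot's exponent:
  r0: exp(m) + (1)·1 = 0 ⇒ exp(m) = -1
  r1: exp(t) + (-3)·1 = 0 ⇒ exp(t) = 3
  r2: exp(c) + (-1)·1 = 0 ⇒ exp(c) = 1
Π_3 = m^-1 · t^3 · c · P

["-1", "3", "1", "0", "0", "1"]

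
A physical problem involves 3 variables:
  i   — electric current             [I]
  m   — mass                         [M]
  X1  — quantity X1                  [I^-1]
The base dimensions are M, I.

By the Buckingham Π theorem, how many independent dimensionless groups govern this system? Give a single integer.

Write exponents as rows M,I / cols i,m,X1:
  M: [ 0  1  0]
  I: [ 1  0 -1]
Row reduction gives pivot columns i,m; rank = 2
n=3, r=2 ⇒ 1 dimensionless group

1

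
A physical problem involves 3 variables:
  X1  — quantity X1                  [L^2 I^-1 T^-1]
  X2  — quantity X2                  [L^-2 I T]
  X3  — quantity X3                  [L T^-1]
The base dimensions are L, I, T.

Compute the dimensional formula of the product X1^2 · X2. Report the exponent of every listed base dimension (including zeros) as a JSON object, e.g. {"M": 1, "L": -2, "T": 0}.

{"L": 2, "I": -1, "T": -1}

Exponent matrix [L,I,T] × [X1,X2,X3]:
  L: [ 2 -2  1]
  I: [-1  1  0]
  T: [-1  1 -1]
  [L]: (2)·2+(1)·-2 = 2
  [I]: (2)·-1+(1)·1 = -1
  [T]: (2)·-1+(1)·1 = -1
⇒ L^2 I^-1 T^-1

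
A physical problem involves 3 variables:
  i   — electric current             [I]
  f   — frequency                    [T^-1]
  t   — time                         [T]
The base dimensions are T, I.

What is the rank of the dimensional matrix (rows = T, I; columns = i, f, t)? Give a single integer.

2

Exponent matrix [T,I] × [i,f,t]:
  T: [ 0 -1  1]
  I: [ 1  0  0]
Row reduction gives pivot columns i,f; rank = 2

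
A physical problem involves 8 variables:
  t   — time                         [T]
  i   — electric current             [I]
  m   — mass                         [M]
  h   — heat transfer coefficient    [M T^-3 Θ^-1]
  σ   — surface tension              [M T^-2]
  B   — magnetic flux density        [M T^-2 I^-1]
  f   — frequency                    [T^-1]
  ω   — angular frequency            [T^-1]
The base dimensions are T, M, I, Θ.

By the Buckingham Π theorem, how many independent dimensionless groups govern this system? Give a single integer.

Exponent matrix [T,M,I,Θ] × [t,i,m,h,σ,B,f,ω]:
  T: [ 1  0  0 -3 -2 -2 -1 -1]
  M: [ 0  0  1  1  1  1  0  0]
  I: [ 0  1  0  0  0 -1  0  0]
  Θ: [ 0  0  0 -1  0  0  0  0]
Echelon form has 4 nonzero rows (pivots: t,i,m,h)
Π count = n − r = 8 − 4 = 4

4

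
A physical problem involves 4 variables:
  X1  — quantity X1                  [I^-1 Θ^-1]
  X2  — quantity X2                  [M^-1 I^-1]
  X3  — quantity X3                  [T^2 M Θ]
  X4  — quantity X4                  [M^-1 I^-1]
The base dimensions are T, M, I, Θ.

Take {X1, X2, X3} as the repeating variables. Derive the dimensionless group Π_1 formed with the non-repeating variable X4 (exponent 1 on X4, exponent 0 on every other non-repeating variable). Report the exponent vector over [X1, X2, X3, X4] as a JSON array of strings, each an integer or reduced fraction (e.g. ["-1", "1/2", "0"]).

Exponent matrix [T,M,I,Θ] × [X1,X2,X3,X4]:
  T: [ 0  0  2  0]
  M: [ 0 -1  1 -1]
  I: [-1 -1  0 -1]
  Θ: [-1  0  1  0]
RREF → pivots at {X1,X2,X3} ⇒ r = 3
Pivot set = {X1,X2,X3}, free = {X4}
RREF:
  r0: [   1    0    0    0]
  r1: [   0    1    0    1]
  r2: [   0    0    1    0]
  r3: [   0    0    0    0]
Fix exponent of X4 at 1; solve each RREF row for its pivot's exponent:
  r0: exp(X1) + (0)·1 = 0 ⇒ exp(X1) = 0
  r1: exp(X2) + (1)·1 = 0 ⇒ exp(X2) = -1
  r2: exp(X3) + (0)·1 = 0 ⇒ exp(X3) = 0
Π_1 = X2^-1 · X4

["0", "-1", "0", "1"]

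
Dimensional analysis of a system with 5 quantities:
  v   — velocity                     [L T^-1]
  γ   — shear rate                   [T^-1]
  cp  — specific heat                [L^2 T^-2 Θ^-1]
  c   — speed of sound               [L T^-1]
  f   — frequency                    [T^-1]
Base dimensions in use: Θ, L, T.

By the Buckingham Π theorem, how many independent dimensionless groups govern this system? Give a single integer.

2

Dimensional matrix (Θ×L×T by v×γ×cp×c×f):
  Θ: [ 0  0 -1  0  0]
  L: [ 1  0  2  1  0]
  T: [-1 -1 -2 -1 -1]
Echelon form has 3 nonzero rows (pivots: v,γ,cp)
n=5, r=3 ⇒ 2 dimensionless groups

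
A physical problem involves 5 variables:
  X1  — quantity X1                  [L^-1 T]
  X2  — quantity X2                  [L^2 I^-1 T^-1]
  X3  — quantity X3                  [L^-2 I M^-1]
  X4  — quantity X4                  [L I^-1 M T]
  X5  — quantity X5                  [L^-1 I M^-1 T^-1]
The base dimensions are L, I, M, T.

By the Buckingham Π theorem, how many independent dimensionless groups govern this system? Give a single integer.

Dimensional matrix (L×I×M×T by X1×X2×X3×X4×X5):
  L: [-1  2 -2  1 -1]
  I: [ 0 -1  1 -1  1]
  M: [ 0  0 -1  1 -1]
  T: [ 1 -1  0  1 -1]
Row reduction gives pivot columns X1,X2,X3; rank = 3
n=5, r=3 ⇒ 2 dimensionless groups

2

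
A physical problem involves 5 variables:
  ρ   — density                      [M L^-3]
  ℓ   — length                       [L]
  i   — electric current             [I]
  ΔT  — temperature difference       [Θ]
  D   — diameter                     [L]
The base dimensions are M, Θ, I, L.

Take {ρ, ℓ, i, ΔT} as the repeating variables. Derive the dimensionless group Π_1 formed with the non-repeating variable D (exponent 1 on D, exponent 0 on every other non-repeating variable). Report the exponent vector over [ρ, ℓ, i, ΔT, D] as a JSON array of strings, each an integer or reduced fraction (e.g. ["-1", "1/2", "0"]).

["0", "-1", "0", "0", "1"]

Write exponents as rows M,Θ,I,L / cols ρ,ℓ,i,ΔT,D:
  M: [ 1  0  0  0  0]
  Θ: [ 0  0  0  1  0]
  I: [ 0  0  1  0  0]
  L: [-3  1  0  0  1]
Row reduction gives pivot columns ρ,ℓ,i,ΔT; rank = 4
Repeat: ρ,ℓ,i,ΔT; free: D
RREF:
  r0: [   1    0    0    0    0]
  r1: [   0    1    0    0    1]
  r2: [   0    0    1    0    0]
  r3: [   0    0    0    1    0]
Fix exponent of D at 1; solve each RREF row for its pivot's exponent:
  r0: exp(ρ) + (0)·1 = 0 ⇒ exp(ρ) = 0
  r1: exp(ℓ) + (1)·1 = 0 ⇒ exp(ℓ) = -1
  r2: exp(i) + (0)·1 = 0 ⇒ exp(i) = 0
  r3: exp(ΔT) + (0)·1 = 0 ⇒ exp(ΔT) = 0
Π_1 = ℓ^-1 · D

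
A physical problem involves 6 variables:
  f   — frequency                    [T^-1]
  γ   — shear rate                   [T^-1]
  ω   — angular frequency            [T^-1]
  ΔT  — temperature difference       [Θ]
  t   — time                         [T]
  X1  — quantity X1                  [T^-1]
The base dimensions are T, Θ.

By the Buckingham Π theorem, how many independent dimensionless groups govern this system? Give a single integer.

4

Dimensional matrix (T×Θ by f×γ×ω×ΔT×t×X1):
  T: [-1 -1 -1  0  1 -1]
  Θ: [ 0  0  0  1  0  0]
Row reduction gives pivot columns f,ΔT; rank = 2
6 vars − rank 2 = 4 Π groups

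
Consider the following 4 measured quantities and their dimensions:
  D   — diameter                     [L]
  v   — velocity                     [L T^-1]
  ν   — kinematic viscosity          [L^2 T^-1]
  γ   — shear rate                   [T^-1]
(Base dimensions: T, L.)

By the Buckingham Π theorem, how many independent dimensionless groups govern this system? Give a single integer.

2

Write exponents as rows T,L / cols D,v,ν,γ:
  T: [ 0 -1 -1 -1]
  L: [ 1  1  2  0]
RREF → pivots at {D,v} ⇒ r = 2
Π count = n − r = 4 − 2 = 2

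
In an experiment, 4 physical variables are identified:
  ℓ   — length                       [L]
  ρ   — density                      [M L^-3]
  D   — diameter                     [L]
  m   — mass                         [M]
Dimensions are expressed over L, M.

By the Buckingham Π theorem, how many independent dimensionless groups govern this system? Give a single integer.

2

Exponent matrix [L,M] × [ℓ,ρ,D,m]:
  L: [ 1 -3  1  0]
  M: [ 0  1  0  1]
Echelon form has 2 nonzero rows (pivots: ℓ,ρ)
Π count = n − r = 4 − 2 = 2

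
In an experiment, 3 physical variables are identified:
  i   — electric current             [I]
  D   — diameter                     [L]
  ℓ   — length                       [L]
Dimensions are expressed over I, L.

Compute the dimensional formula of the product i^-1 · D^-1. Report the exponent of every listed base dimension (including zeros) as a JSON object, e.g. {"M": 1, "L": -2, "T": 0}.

Write exponents as rows I,L / cols i,D,ℓ:
  I: [ 1  0  0]
  L: [ 0  1  1]
  [I]: (-1)·1+(-1)·0 = -1
  [L]: (-1)·0+(-1)·1 = -1
⇒ I^-1 L^-1

{"I": -1, "L": -1}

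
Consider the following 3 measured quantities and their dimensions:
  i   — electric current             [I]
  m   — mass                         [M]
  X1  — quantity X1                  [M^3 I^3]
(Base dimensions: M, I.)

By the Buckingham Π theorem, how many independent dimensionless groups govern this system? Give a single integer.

1

Write exponents as rows M,I / cols i,m,X1:
  M: [ 0  1  3]
  I: [ 1  0  3]
Echelon form has 2 nonzero rows (pivots: i,m)
Π count = n − r = 3 − 2 = 1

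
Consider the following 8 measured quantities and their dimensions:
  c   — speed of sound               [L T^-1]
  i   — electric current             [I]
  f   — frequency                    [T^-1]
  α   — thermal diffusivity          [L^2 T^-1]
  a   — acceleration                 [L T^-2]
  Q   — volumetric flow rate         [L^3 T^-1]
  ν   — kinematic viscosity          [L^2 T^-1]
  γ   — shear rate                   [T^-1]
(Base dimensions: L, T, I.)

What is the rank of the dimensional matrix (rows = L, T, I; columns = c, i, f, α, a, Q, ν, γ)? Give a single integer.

Exponent matrix [L,T,I] × [c,i,f,α,a,Q,ν,γ]:
  L: [ 1  0  0  2  1  3  2  0]
  T: [-1  0 -1 -1 -2 -1 -1 -1]
  I: [ 0  1  0  0  0  0  0  0]
RREF → pivots at {c,i,f} ⇒ r = 3

3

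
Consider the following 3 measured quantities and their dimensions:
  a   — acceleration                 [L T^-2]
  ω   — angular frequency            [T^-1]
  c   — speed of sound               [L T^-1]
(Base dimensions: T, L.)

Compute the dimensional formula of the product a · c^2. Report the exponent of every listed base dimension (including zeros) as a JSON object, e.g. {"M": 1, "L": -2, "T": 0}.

{"T": -4, "L": 3}

Write exponents as rows T,L / cols a,ω,c:
  T: [-2 -1 -1]
  L: [ 1  0  1]
  [T]: (1)·-2+(2)·-1 = -4
  [L]: (1)·1+(2)·1 = 3
⇒ T^-4 L^3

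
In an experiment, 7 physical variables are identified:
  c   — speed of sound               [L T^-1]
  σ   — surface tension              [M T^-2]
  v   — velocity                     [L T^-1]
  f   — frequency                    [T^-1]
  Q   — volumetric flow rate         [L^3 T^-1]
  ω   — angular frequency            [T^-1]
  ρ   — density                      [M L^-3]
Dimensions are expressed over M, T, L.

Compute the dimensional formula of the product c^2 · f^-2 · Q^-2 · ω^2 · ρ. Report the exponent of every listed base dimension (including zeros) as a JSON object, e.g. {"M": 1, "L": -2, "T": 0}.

{"M": 1, "T": 0, "L": -7}

Write exponents as rows M,T,L / cols c,σ,v,f,Q,ω,ρ:
  M: [ 0  1  0  0  0  0  1]
  T: [-1 -2 -1 -1 -1 -1  0]
  L: [ 1  0  1  0  3  0 -3]
  [M]: (2)·0+(-2)·0+(-2)·0+(2)·0+(1)·1 = 1
  [T]: (2)·-1+(-2)·-1+(-2)·-1+(2)·-1+(1)·0 = 0
  [L]: (2)·1+(-2)·0+(-2)·3+(2)·0+(1)·-3 = -7
⇒ M L^-7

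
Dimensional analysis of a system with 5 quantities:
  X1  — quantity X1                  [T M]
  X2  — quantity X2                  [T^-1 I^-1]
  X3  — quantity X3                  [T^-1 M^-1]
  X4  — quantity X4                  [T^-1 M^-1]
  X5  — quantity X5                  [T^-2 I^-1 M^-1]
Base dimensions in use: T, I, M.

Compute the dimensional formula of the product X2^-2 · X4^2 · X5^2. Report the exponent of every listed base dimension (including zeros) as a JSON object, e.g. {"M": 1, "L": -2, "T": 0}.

{"T": -4, "I": 0, "M": -4}

Dimensional matrix (T×I×M by X1×X2×X3×X4×X5):
  T: [ 1 -1 -1 -1 -2]
  I: [ 0 -1  0  0 -1]
  M: [ 1  0 -1 -1 -1]
  [T]: (-2)·-1+(2)·-1+(2)·-2 = -4
  [I]: (-2)·-1+(2)·0+(2)·-1 = 0
  [M]: (-2)·0+(2)·-1+(2)·-1 = -4
⇒ T^-4 M^-4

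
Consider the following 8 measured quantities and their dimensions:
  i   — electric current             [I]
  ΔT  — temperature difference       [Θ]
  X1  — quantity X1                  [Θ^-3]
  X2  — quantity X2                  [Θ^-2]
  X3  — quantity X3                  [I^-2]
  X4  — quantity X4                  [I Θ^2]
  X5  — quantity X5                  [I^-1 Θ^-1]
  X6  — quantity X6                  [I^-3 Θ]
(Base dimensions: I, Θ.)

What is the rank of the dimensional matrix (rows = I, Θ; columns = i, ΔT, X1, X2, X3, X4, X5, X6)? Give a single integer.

2

Dimensional matrix (I×Θ by i×ΔT×X1×X2×X3×X4×X5×X6):
  I: [ 1  0  0  0 -2  1 -1 -3]
  Θ: [ 0  1 -3 -2  0  2 -1  1]
Row reduction gives pivot columns i,ΔT; rank = 2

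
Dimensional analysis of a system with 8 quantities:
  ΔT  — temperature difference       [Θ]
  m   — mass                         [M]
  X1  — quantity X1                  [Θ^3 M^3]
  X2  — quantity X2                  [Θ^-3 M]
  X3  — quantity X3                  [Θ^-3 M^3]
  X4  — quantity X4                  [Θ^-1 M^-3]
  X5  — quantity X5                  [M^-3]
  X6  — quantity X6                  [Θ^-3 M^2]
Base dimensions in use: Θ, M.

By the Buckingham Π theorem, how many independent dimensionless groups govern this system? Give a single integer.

Exponent matrix [Θ,M] × [ΔT,m,X1,X2,X3,X4,X5,X6]:
  Θ: [ 1  0  3 -3 -3 -1  0 -3]
  M: [ 0  1  3  1  3 -3 -3  2]
Echelon form has 2 nonzero rows (pivots: ΔT,m)
8 vars − rank 2 = 6 Π groups

6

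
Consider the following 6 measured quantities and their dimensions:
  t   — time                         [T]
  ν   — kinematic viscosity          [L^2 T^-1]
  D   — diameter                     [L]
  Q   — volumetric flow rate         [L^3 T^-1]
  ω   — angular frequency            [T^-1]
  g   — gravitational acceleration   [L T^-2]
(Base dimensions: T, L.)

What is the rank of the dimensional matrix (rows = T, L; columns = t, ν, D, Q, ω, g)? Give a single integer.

2

Dimensional matrix (T×L by t×ν×D×Q×ω×g):
  T: [ 1 -1  0 -1 -1 -2]
  L: [ 0  2  1  3  0  1]
Row reduction gives pivot columns t,ν; rank = 2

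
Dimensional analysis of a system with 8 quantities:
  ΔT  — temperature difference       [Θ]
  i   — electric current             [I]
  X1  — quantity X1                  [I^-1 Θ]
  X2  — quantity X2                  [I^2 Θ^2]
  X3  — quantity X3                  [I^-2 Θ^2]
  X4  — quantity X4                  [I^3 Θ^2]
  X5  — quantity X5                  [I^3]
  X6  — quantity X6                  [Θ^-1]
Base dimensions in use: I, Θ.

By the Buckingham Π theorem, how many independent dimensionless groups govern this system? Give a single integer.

6

Write exponents as rows I,Θ / cols ΔT,i,X1,X2,X3,X4,X5,X6:
  I: [ 0  1 -1  2 -2  3  3  0]
  Θ: [ 1  0  1  2  2  2  0 -1]
RREF → pivots at {ΔT,i} ⇒ r = 2
Π count = n − r = 8 − 2 = 6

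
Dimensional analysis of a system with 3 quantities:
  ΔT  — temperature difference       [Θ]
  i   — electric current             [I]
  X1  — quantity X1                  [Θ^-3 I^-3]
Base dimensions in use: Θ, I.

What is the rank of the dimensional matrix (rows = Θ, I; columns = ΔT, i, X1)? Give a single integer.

Write exponents as rows Θ,I / cols ΔT,i,X1:
  Θ: [ 1  0 -3]
  I: [ 0  1 -3]
Row reduction gives pivot columns ΔT,i; rank = 2

2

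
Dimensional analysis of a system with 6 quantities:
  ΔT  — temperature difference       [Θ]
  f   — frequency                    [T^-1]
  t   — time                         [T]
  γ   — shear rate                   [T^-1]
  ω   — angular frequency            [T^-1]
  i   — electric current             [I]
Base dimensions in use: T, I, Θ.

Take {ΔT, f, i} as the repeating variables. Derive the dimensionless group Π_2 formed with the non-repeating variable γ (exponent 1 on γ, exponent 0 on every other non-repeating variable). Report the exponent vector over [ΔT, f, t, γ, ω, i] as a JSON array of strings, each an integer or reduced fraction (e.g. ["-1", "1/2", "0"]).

["0", "-1", "0", "1", "0", "0"]

Write exponents as rows T,I,Θ / cols ΔT,f,t,γ,ω,i:
  T: [ 0 -1  1 -1 -1  0]
  I: [ 0  0  0  0  0  1]
  Θ: [ 1  0  0  0  0  0]
Row reduction gives pivot columns ΔT,f,i; rank = 3
Pivot set = {ΔT,f,i}, free = {t,γ,ω}
RREF:
  r0: [   1    0    0    0    0    0]
  r1: [   0    1   -1    1    1    0]
  r2: [   0    0    0    0    0    1]
Fix exponent of γ at 1, t at 0, ω at 0; solve each RREF row for its pivot's exponent:
  r0: exp(ΔT) + (0)·1 = 0 ⇒ exp(ΔT) = 0
  r1: exp(f) + (1)·1 = 0 ⇒ exp(f) = -1
  r2: exp(i) + (0)·1 = 0 ⇒ exp(i) = 0
Π_2 = f^-1 · γ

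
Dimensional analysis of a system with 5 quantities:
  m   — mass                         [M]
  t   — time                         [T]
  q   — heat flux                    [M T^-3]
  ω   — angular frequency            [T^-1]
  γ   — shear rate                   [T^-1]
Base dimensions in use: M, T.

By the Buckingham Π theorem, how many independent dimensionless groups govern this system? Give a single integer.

Dimensional matrix (M×T by m×t×q×ω×γ):
  M: [ 1  0  1  0  0]
  T: [ 0  1 -3 -1 -1]
Row reduction gives pivot columns m,t; rank = 2
Π count = n − r = 5 − 2 = 3

3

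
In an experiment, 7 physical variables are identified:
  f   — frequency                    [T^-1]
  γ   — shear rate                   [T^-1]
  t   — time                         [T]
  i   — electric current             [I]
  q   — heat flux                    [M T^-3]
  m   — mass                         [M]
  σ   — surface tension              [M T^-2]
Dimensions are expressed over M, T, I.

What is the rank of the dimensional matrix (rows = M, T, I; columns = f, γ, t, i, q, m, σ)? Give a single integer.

Write exponents as rows M,T,I / cols f,γ,t,i,q,m,σ:
  M: [ 0  0  0  0  1  1  1]
  T: [-1 -1  1  0 -3  0 -2]
  I: [ 0  0  0  1  0  0  0]
Echelon form has 3 nonzero rows (pivots: f,i,q)

3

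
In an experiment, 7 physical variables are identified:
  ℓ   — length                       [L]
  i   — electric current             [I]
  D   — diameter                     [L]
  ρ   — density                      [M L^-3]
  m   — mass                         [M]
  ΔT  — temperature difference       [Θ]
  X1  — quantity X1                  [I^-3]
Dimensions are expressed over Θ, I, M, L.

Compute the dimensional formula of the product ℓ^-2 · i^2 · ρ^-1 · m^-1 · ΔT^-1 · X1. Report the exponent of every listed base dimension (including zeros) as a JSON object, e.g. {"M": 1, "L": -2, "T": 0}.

{"Θ": -1, "I": -1, "M": -2, "L": 1}

Dimensional matrix (Θ×I×M×L by ℓ×i×D×ρ×m×ΔT×X1):
  Θ: [ 0  0  0  0  0  1  0]
  I: [ 0  1  0  0  0  0 -3]
  M: [ 0  0  0  1  1  0  0]
  L: [ 1  0  1 -3  0  0  0]
  [Θ]: (-2)·0+(2)·0+(-1)·0+(-1)·0+(-1)·1+(1)·0 = -1
  [I]: (-2)·0+(2)·1+(-1)·0+(-1)·0+(-1)·0+(1)·-3 = -1
  [M]: (-2)·0+(2)·0+(-1)·1+(-1)·1+(-1)·0+(1)·0 = -2
  [L]: (-2)·1+(2)·0+(-1)·-3+(-1)·0+(-1)·0+(1)·0 = 1
⇒ Θ^-1 I^-1 M^-2 L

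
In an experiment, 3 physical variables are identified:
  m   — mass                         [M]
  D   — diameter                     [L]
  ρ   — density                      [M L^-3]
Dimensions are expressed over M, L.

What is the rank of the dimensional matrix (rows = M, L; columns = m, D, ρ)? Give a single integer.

2

Write exponents as rows M,L / cols m,D,ρ:
  M: [ 1  0  1]
  L: [ 0  1 -3]
RREF → pivots at {m,D} ⇒ r = 2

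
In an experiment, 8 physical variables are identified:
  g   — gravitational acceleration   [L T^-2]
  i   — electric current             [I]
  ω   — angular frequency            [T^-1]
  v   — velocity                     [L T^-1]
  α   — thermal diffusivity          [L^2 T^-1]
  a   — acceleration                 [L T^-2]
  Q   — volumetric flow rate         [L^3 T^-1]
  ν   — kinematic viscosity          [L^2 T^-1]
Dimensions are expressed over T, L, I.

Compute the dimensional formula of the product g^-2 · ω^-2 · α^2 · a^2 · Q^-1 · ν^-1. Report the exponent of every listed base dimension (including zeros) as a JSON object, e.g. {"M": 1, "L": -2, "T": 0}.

Exponent matrix [T,L,I] × [g,i,ω,v,α,a,Q,ν]:
  T: [-2  0 -1 -1 -1 -2 -1 -1]
  L: [ 1  0  0  1  2  1  3  2]
  I: [ 0  1  0  0  0  0  0  0]
  [T]: (-2)·-2+(-2)·-1+(2)·-1+(2)·-2+(-1)·-1+(-1)·-1 = 2
  [L]: (-2)·1+(-2)·0+(2)·2+(2)·1+(-1)·3+(-1)·2 = -1
  [I]: (-2)·0+(-2)·0+(2)·0+(2)·0+(-1)·0+(-1)·0 = 0
⇒ T^2 L^-1

{"T": 2, "L": -1, "I": 0}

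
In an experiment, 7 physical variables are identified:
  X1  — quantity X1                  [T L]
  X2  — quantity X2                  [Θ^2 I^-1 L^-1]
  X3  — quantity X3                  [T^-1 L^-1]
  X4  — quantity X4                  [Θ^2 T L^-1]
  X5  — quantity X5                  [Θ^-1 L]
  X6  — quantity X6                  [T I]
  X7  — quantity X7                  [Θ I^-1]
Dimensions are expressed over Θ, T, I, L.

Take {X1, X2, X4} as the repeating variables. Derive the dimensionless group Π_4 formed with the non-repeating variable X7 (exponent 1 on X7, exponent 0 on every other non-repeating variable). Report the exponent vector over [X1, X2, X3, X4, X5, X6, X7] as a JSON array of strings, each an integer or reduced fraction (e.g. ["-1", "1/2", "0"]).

Dimensional matrix (Θ×T×I×L by X1×X2×X3×X4×X5×X6×X7):
  Θ: [ 0  2  0  2 -1  0  1]
  T: [ 1  0 -1  1  0  1  0]
  I: [ 0 -1  0  0  0  1 -1]
  L: [ 1 -1 -1 -1  1  0  0]
RREF → pivots at {X1,X2,X4} ⇒ r = 3
Repeat: X1,X2,X4; free: X3,X5,X6,X7
RREF:
  r0: [   1    0   -1    0  1/2    0  1/2]
  r1: [   0    1    0    0    0   -1    1]
  r2: [   0    0    0    1 -1/2    1 -1/2]
  r3: [   0    0    0    0    0    0    0]
Fix exponent of X7 at 1, X3 at 0, X5 at 0, X6 at 0; solve each RREF row for its pivot's exponent:
  r0: exp(X1) + (1/2)·1 = 0 ⇒ exp(X1) = -1/2
  r1: exp(X2) + (1)·1 = 0 ⇒ exp(X2) = -1
  r2: exp(X4) + (-1/2)·1 = 0 ⇒ exp(X4) = 1/2
Π_4 = X1^(-1/2) · X2^-1 · X4^(1/2) · X7

["-1/2", "-1", "0", "1/2", "0", "0", "1"]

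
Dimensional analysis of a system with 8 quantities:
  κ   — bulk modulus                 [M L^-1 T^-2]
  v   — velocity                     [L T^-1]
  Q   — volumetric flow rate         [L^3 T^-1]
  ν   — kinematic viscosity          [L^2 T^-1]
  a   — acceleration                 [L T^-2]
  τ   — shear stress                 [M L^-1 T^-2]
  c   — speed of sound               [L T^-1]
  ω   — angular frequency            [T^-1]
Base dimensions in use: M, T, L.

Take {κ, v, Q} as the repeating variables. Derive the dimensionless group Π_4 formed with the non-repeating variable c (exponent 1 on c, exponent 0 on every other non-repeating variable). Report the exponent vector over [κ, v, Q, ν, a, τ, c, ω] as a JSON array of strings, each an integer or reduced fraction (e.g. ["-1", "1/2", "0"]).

Dimensional matrix (M×T×L by κ×v×Q×ν×a×τ×c×ω):
  M: [ 1  0  0  0  0  1  0  0]
  T: [-2 -1 -1 -1 -2 -2 -1 -1]
  L: [-1  1  3  2  1 -1  1  0]
RREF → pivots at {κ,v,Q} ⇒ r = 3
Repeat: κ,v,Q; free: ν,a,τ,c,ω
RREF:
  r0: [   1    0    0    0    0    1    0    0]
  r1: [   0    1    0  1/2  5/2    0    1  3/2]
  r2: [   0    0    1  1/2 -1/2    0    0 -1/2]
Fix exponent of c at 1, ν at 0, a at 0, τ at 0, ω at 0; solve each RREF row for its pivot's exponent:
  r0: exp(κ) + (0)·1 = 0 ⇒ exp(κ) = 0
  r1: exp(v) + (1)·1 = 0 ⇒ exp(v) = -1
  r2: exp(Q) + (0)·1 = 0 ⇒ exp(Q) = 0
Π_4 = v^-1 · c

["0", "-1", "0", "0", "0", "0", "1", "0"]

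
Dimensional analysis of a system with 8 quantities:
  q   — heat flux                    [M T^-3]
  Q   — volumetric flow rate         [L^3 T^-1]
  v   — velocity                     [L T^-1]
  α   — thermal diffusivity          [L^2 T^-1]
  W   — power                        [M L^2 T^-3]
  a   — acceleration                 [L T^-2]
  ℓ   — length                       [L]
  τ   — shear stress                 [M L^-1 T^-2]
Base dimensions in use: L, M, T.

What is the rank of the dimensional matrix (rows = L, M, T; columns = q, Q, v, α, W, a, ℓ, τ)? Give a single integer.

Write exponents as rows L,M,T / cols q,Q,v,α,W,a,ℓ,τ:
  L: [ 0  3  1  2  2  1  1 -1]
  M: [ 1  0  0  0  1  0  0  1]
  T: [-3 -1 -1 -1 -3 -2  0 -2]
Row reduction gives pivot columns q,Q,v; rank = 3

3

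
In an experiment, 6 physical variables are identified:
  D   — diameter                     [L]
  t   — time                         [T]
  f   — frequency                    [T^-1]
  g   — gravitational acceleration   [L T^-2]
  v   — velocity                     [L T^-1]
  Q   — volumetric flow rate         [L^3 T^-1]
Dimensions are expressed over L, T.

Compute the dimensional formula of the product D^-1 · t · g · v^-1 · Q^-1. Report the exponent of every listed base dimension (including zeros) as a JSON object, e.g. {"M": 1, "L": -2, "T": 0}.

{"L": -4, "T": 1}

Write exponents as rows L,T / cols D,t,f,g,v,Q:
  L: [ 1  0  0  1  1  3]
  T: [ 0  1 -1 -2 -1 -1]
  [L]: (-1)·1+(1)·0+(1)·1+(-1)·1+(-1)·3 = -4
  [T]: (-1)·0+(1)·1+(1)·-2+(-1)·-1+(-1)·-1 = 1
⇒ L^-4 T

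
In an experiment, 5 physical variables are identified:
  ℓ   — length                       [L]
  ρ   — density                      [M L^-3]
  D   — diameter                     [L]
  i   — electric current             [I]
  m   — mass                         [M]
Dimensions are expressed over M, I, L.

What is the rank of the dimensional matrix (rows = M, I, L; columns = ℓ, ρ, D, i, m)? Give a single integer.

Dimensional matrix (M×I×L by ℓ×ρ×D×i×m):
  M: [ 0  1  0  0  1]
  I: [ 0  0  0  1  0]
  L: [ 1 -3  1  0  0]
Echelon form has 3 nonzero rows (pivots: ℓ,ρ,i)

3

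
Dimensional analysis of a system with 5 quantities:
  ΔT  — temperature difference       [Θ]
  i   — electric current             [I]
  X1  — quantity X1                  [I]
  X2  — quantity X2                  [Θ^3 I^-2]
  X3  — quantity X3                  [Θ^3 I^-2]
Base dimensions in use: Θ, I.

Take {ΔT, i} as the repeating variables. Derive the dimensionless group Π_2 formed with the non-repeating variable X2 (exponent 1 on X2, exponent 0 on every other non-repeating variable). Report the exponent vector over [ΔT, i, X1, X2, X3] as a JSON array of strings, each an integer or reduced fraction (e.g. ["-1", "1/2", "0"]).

["-3", "2", "0", "1", "0"]

Exponent matrix [Θ,I] × [ΔT,i,X1,X2,X3]:
  Θ: [ 1  0  0  3  3]
  I: [ 0  1  1 -2 -2]
RREF → pivots at {ΔT,i} ⇒ r = 2
Pivot set = {ΔT,i}, free = {X1,X2,X3}
RREF:
  r0: [   1    0    0    3    3]
  r1: [   0    1    1   -2   -2]
Fix exponent of X2 at 1, X1 at 0, X3 at 0; solve each RREF row for its pivot's exponent:
  r0: exp(ΔT) + (3)·1 = 0 ⇒ exp(ΔT) = -3
  r1: exp(i) + (-2)·1 = 0 ⇒ exp(i) = 2
Π_2 = ΔT^-3 · i^2 · X2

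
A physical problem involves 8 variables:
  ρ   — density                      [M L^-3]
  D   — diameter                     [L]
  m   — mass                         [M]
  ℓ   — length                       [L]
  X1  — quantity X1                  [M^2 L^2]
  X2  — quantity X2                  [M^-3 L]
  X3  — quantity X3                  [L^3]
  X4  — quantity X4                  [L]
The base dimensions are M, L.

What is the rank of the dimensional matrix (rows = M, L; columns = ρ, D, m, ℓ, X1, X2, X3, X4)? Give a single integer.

2

Exponent matrix [M,L] × [ρ,D,m,ℓ,X1,X2,X3,X4]:
  M: [ 1  0  1  0  2 -3  0  0]
  L: [-3  1  0  1  2  1  3  1]
RREF → pivots at {ρ,D} ⇒ r = 2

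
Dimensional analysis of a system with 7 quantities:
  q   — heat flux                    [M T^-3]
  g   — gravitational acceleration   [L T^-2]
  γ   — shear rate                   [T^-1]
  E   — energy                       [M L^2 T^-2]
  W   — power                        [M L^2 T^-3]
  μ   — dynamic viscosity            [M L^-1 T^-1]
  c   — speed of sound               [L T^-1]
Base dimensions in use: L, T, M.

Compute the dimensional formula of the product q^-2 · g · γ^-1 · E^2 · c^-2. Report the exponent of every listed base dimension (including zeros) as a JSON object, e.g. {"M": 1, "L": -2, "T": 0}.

Exponent matrix [L,T,M] × [q,g,γ,E,W,μ,c]:
  L: [ 0  1  0  2  2 -1  1]
  T: [-3 -2 -1 -2 -3 -1 -1]
  M: [ 1  0  0  1  1  1  0]
  [L]: (-2)·0+(1)·1+(-1)·0+(2)·2+(-2)·1 = 3
  [T]: (-2)·-3+(1)·-2+(-1)·-1+(2)·-2+(-2)·-1 = 3
  [M]: (-2)·1+(1)·0+(-1)·0+(2)·1+(-2)·0 = 0
⇒ L^3 T^3

{"L": 3, "T": 3, "M": 0}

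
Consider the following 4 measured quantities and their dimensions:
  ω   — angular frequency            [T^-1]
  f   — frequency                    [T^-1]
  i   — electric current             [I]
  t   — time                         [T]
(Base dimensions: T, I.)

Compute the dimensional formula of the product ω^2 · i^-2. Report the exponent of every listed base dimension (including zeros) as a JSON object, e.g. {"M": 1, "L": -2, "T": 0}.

Dimensional matrix (T×I by ω×f×i×t):
  T: [-1 -1  0  1]
  I: [ 0  0  1  0]
  [T]: (2)·-1+(-2)·0 = -2
  [I]: (2)·0+(-2)·1 = -2
⇒ T^-2 I^-2

{"T": -2, "I": -2}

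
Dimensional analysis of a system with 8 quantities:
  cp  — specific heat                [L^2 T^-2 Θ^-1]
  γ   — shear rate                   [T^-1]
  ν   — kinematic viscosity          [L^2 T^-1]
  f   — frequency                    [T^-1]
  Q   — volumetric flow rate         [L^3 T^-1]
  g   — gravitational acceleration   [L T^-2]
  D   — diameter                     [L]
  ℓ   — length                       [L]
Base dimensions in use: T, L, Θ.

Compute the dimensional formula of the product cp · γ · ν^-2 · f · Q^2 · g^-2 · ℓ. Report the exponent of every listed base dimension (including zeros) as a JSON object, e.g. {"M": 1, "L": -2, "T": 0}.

{"T": 0, "L": 3, "Θ": -1}

Write exponents as rows T,L,Θ / cols cp,γ,ν,f,Q,g,D,ℓ:
  T: [-2 -1 -1 -1 -1 -2  0  0]
  L: [ 2  0  2  0  3  1  1  1]
  Θ: [-1  0  0  0  0  0  0  0]
  [T]: (1)·-2+(1)·-1+(-2)·-1+(1)·-1+(2)·-1+(-2)·-2+(1)·0 = 0
  [L]: (1)·2+(1)·0+(-2)·2+(1)·0+(2)·3+(-2)·1+(1)·1 = 3
  [Θ]: (1)·-1+(1)·0+(-2)·0+(1)·0+(2)·0+(-2)·0+(1)·0 = -1
⇒ L^3 Θ^-1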